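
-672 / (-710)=336 / 355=0.95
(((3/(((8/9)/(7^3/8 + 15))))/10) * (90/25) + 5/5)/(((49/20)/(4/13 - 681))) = -1009750541/50960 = -19814.57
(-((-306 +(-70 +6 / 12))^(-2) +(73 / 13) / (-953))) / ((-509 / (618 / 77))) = -25413715506 / 273857496990077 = -0.00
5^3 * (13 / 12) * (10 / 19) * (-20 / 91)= -6250 / 399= -15.66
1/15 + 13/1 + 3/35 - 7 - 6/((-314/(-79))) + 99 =1708552/16485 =103.64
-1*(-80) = 80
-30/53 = -0.57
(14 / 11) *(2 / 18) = 14 / 99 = 0.14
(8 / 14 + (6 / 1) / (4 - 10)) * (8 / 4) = -6 / 7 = -0.86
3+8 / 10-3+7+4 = 59 / 5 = 11.80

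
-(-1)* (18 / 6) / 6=1 / 2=0.50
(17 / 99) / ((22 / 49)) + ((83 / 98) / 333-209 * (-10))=4127166266 / 1974357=2090.39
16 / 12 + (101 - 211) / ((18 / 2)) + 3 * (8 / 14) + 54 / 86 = -23153 / 2709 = -8.55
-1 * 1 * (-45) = 45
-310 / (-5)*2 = 124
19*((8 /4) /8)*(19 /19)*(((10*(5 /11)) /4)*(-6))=-1425 /44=-32.39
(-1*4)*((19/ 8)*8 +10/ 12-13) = -82/ 3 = -27.33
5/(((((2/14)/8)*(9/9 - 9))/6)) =-210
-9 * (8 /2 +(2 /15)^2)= -904 /25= -36.16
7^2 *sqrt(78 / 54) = 49 *sqrt(13) / 3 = 58.89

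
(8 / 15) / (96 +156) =0.00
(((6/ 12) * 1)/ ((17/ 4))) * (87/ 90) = 29/ 255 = 0.11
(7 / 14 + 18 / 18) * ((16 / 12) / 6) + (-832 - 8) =-2519 / 3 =-839.67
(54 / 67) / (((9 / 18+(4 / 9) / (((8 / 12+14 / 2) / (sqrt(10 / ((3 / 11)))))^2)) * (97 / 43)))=7370028 / 16033033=0.46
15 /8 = 1.88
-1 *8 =-8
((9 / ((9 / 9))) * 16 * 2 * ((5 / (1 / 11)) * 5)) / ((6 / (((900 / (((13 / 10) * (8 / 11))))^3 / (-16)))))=-1563470068359375 / 2197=-711638629203.17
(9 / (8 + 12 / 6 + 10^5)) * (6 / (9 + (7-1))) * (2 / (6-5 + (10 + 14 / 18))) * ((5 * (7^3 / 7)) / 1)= 3969 / 2650265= 0.00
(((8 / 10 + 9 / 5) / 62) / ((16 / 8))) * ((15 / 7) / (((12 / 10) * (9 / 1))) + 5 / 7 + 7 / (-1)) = -9971 / 78120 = -0.13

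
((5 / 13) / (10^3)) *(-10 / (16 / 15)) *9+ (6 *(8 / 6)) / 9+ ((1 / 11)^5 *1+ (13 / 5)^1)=20841486299 / 6029749440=3.46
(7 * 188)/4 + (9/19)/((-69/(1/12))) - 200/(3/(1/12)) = 5088419/15732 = 323.44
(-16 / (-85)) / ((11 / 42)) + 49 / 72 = 1.40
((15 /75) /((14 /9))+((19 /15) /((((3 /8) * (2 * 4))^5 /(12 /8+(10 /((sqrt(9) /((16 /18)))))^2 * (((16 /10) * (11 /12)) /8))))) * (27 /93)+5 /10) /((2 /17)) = 4138436497 /768817980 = 5.38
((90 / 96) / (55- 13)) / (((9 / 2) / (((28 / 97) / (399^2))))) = 5 / 555929892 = 0.00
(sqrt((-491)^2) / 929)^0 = 1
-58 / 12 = -29 / 6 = -4.83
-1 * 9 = -9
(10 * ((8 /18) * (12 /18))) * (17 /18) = 680 /243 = 2.80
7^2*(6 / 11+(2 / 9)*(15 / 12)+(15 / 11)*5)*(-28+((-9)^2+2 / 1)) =370685 / 18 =20593.61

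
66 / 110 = 3 / 5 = 0.60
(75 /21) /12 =25 /84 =0.30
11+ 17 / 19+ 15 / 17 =4127 / 323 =12.78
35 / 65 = 7 / 13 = 0.54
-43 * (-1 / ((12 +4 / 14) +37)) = 301 / 345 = 0.87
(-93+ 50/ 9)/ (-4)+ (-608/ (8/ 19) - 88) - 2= -54437/ 36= -1512.14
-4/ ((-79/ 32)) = 128/ 79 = 1.62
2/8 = 1/4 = 0.25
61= 61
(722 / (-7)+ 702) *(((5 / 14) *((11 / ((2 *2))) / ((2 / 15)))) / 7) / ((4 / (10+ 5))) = 1621125 / 686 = 2363.16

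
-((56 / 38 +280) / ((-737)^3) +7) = -53241963201 / 7605995507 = -7.00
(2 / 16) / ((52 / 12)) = 3 / 104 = 0.03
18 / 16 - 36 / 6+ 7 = 2.12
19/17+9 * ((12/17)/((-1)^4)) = 127/17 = 7.47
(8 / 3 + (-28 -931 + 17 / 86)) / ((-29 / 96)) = 3946928 / 1247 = 3165.14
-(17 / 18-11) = 181 / 18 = 10.06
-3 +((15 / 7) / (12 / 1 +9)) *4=-127 / 49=-2.59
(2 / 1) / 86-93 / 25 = -3974 / 1075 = -3.70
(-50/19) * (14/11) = -700/209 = -3.35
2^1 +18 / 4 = 13 / 2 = 6.50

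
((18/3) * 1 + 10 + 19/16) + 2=307/16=19.19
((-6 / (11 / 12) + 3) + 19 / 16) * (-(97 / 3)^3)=378759295 / 4752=79705.24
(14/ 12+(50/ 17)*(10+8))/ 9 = 6.01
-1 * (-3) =3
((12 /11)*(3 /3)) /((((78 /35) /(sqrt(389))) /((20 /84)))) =50*sqrt(389) /429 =2.30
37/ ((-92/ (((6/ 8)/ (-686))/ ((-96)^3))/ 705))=-8695/ 24816648192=-0.00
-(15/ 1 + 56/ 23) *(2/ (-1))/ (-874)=-401/ 10051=-0.04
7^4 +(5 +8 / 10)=12034 / 5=2406.80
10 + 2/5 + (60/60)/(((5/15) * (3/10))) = 102/5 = 20.40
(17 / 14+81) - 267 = -2587 / 14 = -184.79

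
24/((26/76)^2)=34656/169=205.07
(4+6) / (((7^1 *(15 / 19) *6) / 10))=190 / 63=3.02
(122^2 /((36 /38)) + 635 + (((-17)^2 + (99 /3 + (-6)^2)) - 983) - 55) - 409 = 137312 /9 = 15256.89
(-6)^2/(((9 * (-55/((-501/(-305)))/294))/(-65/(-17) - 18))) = 141991416/285175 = 497.91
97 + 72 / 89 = 8705 / 89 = 97.81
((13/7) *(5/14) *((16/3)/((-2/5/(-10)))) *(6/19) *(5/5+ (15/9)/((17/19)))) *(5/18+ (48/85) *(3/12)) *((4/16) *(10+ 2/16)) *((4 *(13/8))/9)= 197700425/3228708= 61.23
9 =9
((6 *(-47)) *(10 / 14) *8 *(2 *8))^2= 32573030400 / 49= 664755722.45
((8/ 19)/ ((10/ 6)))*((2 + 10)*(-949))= -273312/ 95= -2876.97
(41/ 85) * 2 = 82/ 85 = 0.96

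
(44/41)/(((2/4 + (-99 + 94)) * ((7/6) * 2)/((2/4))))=-44/861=-0.05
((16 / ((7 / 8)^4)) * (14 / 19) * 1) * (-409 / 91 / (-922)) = 26804224 / 273394667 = 0.10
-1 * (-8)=8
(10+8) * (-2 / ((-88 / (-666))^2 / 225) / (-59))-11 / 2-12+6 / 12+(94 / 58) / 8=12996092367 / 1656248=7846.71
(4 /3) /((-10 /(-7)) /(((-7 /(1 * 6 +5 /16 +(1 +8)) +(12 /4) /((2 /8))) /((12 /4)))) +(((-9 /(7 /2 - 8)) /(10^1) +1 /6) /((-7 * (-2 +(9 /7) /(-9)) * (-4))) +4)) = 242400 /793589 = 0.31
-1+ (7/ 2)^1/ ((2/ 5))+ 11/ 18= 301/ 36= 8.36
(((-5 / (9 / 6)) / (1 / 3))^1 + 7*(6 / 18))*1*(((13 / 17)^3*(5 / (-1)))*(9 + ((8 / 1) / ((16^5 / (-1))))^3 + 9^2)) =51203563373398169756945 / 33189277453906870272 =1542.77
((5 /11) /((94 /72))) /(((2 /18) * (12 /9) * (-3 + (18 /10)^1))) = -2025 /1034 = -1.96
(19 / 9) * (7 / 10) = 133 / 90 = 1.48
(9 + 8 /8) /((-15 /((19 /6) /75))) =-19 /675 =-0.03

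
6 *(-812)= -4872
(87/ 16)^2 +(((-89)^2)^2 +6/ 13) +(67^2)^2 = 275869208669/ 3328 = 82893392.03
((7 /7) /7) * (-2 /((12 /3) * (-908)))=1 /12712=0.00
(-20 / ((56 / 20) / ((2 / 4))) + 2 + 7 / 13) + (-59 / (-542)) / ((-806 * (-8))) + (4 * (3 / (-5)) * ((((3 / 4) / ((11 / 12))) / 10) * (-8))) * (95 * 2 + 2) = 2022168934503 / 6727520800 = 300.58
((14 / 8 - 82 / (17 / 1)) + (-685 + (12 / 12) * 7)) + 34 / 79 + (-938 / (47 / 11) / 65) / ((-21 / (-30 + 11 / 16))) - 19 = -704.36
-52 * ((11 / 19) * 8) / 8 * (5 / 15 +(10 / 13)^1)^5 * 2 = -12936742984 / 131866137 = -98.11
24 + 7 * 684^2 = 3275016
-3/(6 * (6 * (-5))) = 0.02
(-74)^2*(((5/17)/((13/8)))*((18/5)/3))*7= 1839936/221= 8325.50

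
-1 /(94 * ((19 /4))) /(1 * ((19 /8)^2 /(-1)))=128 /322373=0.00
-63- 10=-73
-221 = -221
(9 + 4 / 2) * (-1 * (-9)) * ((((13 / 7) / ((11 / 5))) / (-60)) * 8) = -78 / 7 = -11.14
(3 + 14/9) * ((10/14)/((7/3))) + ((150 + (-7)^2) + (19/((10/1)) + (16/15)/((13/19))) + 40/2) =1425947/6370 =223.85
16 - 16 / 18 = 15.11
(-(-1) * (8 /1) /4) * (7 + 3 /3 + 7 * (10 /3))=188 /3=62.67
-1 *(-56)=56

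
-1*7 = -7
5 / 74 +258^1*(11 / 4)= 26254 / 37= 709.57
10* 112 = 1120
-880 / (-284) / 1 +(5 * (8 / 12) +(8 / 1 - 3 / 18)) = 6077 / 426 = 14.27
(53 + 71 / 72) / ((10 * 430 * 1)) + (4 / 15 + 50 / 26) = 8863811 / 4024800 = 2.20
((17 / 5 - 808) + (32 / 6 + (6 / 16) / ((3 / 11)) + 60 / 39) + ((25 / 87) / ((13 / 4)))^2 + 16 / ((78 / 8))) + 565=-11753154449 / 51166440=-229.70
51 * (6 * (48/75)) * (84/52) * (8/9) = 91392/325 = 281.21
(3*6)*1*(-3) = -54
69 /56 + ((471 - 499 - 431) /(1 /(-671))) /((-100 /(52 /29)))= -224165967 /40600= -5521.33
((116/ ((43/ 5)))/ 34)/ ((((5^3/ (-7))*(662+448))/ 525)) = -1421/ 135235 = -0.01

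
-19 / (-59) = 19 / 59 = 0.32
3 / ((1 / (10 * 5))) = 150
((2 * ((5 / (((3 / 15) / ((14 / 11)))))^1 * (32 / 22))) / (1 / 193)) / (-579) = -11200 / 363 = -30.85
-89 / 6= -14.83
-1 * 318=-318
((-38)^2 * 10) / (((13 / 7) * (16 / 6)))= 37905 / 13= 2915.77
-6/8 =-3/4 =-0.75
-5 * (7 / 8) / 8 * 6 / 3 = -35 / 32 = -1.09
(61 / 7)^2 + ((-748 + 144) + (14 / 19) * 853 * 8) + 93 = 4276222 / 931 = 4593.15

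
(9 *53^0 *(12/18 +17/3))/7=57/7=8.14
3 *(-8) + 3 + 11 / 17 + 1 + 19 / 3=-664 / 51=-13.02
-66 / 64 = -33 / 32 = -1.03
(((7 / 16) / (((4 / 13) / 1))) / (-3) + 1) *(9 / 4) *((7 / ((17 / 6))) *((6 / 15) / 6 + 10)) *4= 320271 / 2720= 117.75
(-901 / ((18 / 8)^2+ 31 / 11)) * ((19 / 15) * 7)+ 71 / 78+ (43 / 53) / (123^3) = -947957036635619 / 935960274990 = -1012.82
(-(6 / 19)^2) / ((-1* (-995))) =-36 / 359195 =-0.00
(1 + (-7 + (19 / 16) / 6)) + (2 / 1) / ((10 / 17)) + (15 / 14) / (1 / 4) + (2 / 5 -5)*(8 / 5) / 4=733 / 16800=0.04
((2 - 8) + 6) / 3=0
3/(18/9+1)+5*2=11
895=895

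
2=2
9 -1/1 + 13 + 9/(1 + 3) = 93/4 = 23.25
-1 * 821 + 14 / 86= -820.84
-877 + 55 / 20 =-874.25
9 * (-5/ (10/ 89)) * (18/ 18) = -801/ 2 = -400.50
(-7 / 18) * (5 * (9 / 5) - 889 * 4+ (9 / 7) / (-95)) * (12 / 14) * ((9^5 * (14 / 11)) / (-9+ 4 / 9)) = -835695932616 / 80465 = -10385831.51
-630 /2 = -315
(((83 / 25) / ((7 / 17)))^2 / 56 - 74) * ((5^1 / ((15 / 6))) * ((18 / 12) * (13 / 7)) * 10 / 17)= -4871844081 / 20408500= -238.72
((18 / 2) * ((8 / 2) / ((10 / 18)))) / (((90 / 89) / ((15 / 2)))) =2403 / 5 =480.60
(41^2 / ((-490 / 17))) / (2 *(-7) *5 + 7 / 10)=28577 / 33957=0.84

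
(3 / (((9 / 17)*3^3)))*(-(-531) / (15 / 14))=14042 / 135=104.01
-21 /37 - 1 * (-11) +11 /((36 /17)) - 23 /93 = 635053 /41292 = 15.38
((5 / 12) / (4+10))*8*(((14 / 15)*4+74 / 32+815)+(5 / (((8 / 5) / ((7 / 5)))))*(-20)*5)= 92051 / 1008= 91.32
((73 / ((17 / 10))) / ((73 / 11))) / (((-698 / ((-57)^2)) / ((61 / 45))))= -242231 / 5933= -40.83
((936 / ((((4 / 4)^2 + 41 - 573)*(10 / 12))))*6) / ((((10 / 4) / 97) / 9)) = -6537024 / 1475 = -4431.88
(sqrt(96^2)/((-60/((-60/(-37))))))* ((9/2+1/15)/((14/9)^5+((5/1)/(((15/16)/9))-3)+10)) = -129435408/700321015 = -0.18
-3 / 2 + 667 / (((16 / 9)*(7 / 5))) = 29847 / 112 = 266.49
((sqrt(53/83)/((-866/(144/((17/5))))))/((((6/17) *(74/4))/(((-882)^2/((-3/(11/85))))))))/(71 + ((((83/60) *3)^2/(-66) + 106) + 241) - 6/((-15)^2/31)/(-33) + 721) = 5421819110400 *sqrt(4399)/2038804504748827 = 0.18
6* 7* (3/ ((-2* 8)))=-63/ 8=-7.88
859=859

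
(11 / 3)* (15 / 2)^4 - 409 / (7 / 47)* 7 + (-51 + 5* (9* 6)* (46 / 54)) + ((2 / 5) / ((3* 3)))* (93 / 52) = -23220157 / 3120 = -7442.36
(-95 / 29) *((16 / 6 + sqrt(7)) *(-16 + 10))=570 *sqrt(7) / 29 + 1520 / 29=104.42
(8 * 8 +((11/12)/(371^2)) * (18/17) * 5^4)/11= 299527441/51477734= 5.82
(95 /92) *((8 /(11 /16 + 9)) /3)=608 /2139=0.28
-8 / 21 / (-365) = 8 / 7665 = 0.00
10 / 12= 5 / 6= 0.83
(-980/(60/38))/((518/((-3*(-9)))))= -1197/37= -32.35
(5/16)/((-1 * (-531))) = 5/8496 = 0.00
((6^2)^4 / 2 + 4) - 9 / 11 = 9237923 / 11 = 839811.18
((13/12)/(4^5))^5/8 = 371293/2241279404955710521344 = 0.00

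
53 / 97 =0.55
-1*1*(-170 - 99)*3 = 807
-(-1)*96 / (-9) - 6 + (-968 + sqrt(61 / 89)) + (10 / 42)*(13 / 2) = -982.29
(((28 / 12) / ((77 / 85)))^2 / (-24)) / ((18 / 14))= -50575 / 235224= -0.22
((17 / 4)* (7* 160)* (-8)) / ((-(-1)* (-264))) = 4760 / 33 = 144.24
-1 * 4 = -4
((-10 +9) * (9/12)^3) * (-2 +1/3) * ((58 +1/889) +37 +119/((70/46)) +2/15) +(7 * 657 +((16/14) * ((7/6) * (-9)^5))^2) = 352683086873253/56896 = 6198732544.88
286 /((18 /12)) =190.67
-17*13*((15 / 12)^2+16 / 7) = -95251 / 112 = -850.46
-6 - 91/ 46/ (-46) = -12605/ 2116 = -5.96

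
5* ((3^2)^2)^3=2657205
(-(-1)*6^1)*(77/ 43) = 462/ 43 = 10.74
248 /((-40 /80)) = -496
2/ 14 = 1/ 7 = 0.14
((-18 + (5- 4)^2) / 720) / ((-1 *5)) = 17 / 3600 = 0.00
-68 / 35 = -1.94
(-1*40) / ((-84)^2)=-5 / 882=-0.01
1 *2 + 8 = 10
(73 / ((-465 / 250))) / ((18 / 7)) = -12775 / 837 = -15.26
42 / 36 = 7 / 6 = 1.17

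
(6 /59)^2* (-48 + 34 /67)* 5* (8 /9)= -509120 /233227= -2.18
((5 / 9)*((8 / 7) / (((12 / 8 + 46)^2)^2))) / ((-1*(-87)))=128 / 89286175125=0.00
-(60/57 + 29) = -571/19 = -30.05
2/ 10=1/ 5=0.20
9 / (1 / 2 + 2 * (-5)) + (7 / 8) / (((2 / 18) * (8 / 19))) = 21591 / 1216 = 17.76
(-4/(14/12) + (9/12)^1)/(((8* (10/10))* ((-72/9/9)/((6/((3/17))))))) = 11475/896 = 12.81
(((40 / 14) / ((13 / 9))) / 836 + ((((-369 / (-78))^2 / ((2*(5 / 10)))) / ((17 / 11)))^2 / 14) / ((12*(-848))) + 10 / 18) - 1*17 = -16.44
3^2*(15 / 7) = 135 / 7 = 19.29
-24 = -24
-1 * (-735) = 735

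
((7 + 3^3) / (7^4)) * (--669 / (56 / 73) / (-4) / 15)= -0.21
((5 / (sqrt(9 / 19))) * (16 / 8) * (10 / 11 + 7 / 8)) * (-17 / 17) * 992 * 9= -584040 * sqrt(19) / 11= -231433.76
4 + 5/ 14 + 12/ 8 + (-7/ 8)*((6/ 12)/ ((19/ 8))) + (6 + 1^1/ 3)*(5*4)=105607/ 798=132.34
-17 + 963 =946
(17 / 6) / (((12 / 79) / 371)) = 498253 / 72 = 6920.18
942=942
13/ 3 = 4.33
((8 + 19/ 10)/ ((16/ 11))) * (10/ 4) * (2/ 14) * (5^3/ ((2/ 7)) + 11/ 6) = 239217/ 224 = 1067.93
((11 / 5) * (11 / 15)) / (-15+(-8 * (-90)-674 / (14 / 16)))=-847 / 34275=-0.02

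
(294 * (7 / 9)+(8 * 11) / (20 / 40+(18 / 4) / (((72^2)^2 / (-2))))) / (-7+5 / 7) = -6343720607 / 98537406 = -64.38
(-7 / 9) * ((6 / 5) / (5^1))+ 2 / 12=-0.02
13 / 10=1.30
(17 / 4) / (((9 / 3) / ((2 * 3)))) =17 / 2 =8.50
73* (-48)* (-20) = 70080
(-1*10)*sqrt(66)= -10*sqrt(66)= -81.24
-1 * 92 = -92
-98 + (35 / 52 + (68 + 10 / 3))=-4055 / 156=-25.99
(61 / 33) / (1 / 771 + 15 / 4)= 62708 / 127259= 0.49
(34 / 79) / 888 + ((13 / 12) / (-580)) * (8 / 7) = -0.00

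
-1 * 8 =-8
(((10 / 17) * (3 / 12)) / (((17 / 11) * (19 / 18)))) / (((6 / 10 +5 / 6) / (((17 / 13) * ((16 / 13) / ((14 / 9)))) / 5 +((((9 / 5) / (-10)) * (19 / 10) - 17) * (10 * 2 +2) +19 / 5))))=-33160249881 / 1396608395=-23.74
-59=-59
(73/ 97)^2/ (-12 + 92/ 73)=-389017/ 7376656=-0.05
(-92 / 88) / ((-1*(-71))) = -23 / 1562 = -0.01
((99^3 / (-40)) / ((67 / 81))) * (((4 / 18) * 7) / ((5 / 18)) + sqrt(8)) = -550159533 / 3350-78594219 * sqrt(2) / 1340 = -247173.75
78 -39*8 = -234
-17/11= -1.55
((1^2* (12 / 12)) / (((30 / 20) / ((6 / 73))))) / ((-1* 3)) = -4 / 219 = -0.02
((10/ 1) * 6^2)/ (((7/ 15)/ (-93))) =-502200/ 7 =-71742.86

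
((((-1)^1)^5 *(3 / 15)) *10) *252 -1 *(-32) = -472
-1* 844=-844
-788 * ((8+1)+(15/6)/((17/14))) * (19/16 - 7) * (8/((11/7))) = 257865.63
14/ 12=7/ 6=1.17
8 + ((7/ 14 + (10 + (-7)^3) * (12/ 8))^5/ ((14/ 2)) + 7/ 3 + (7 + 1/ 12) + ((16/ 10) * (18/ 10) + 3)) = -9281624250700777/ 2100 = -4419821071762.27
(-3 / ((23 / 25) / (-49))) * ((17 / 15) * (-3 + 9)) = 24990 / 23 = 1086.52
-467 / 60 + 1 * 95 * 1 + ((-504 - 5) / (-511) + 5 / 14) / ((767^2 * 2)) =393280467238 / 4509235185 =87.22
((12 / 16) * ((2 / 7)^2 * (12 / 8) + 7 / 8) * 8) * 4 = 1173 / 49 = 23.94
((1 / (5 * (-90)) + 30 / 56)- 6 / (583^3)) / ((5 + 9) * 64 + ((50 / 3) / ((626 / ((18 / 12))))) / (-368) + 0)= 38356265193028744 / 64419348951640873575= 0.00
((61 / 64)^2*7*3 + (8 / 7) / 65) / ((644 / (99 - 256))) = -5587146911 / 1200209920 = -4.66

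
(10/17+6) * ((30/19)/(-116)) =-840/9367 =-0.09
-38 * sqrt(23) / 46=-3.96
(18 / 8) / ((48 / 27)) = 81 / 64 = 1.27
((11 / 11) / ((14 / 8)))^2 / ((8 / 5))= 10 / 49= 0.20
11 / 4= 2.75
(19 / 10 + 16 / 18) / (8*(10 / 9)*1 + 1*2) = 251 / 980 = 0.26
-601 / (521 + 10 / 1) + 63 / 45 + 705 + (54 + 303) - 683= 1006957 / 2655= 379.27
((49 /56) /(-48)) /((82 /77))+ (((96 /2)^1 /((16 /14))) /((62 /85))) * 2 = 112395451 /976128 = 115.14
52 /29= 1.79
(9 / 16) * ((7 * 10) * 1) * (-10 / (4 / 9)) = -14175 / 16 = -885.94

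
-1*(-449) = 449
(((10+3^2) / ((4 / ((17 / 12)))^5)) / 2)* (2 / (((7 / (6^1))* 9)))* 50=674432075 / 1337720832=0.50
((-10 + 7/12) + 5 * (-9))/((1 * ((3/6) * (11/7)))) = -4571/66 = -69.26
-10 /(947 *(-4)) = 5 /1894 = 0.00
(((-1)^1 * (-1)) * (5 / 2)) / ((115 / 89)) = 89 / 46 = 1.93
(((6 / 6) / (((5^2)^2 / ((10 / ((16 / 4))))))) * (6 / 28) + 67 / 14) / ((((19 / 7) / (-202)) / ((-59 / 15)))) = 1401.14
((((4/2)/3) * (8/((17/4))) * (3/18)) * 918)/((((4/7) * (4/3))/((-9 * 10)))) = -22680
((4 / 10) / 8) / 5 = 1 / 100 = 0.01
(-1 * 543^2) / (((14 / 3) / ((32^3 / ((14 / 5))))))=-36231045120 / 49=-739409084.08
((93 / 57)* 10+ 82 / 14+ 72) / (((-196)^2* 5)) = 2505 / 5109328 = 0.00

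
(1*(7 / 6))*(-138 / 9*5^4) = -100625 / 9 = -11180.56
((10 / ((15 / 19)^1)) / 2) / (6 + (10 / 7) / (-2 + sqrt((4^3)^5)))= 726313 / 688091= 1.06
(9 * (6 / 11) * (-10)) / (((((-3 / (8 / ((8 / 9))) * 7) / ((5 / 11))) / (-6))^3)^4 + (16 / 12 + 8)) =-152511949699740000000000000 / 29473937852457599420127131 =-5.17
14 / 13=1.08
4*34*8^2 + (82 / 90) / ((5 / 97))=1962377 / 225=8721.68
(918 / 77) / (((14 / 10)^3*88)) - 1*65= -75478085 / 1162084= -64.95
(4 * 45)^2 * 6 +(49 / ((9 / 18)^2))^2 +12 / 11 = 2560988 / 11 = 232817.09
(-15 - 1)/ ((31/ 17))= -272/ 31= -8.77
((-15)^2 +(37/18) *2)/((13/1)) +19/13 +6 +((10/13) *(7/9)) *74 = 2705/39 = 69.36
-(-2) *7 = 14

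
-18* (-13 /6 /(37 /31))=1209 /37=32.68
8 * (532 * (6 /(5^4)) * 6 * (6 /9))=102144 /625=163.43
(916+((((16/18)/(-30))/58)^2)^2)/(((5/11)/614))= 1453394778297663573064/1174619131003125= 1237332.80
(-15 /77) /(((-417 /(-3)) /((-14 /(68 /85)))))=75 /3058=0.02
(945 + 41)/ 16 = 493/ 8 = 61.62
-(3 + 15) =-18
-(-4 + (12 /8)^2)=7 /4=1.75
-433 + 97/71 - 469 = -63945/71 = -900.63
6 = 6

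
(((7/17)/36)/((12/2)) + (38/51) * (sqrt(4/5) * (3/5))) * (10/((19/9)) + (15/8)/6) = 10745/1116288 + 307 * sqrt(5)/340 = 2.03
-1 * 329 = -329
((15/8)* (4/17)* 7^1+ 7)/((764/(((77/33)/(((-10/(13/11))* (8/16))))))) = -31213/4286040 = -0.01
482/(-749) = -482/749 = -0.64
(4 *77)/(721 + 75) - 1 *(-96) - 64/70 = 664967/6965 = 95.47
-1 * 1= -1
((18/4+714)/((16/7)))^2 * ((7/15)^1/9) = 5123.58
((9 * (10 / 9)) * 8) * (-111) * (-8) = 71040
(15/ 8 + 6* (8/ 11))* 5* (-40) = -13725/ 11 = -1247.73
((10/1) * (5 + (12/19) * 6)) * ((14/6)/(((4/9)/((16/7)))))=20040/19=1054.74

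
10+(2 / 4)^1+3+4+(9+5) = 63 / 2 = 31.50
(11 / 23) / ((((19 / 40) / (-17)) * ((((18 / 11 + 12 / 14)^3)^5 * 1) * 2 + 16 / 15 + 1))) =-0.00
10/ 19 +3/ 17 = 227/ 323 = 0.70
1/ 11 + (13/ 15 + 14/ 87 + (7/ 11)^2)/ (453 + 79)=436837/ 4666970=0.09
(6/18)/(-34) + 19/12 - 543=-36817/68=-541.43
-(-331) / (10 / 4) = 662 / 5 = 132.40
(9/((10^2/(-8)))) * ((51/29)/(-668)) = 459/242150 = 0.00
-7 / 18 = -0.39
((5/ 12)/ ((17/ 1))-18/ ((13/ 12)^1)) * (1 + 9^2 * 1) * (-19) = 34275221/ 1326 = 25848.58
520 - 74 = 446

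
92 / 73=1.26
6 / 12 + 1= 3 / 2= 1.50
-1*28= -28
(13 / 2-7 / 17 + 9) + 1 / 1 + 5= 717 / 34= 21.09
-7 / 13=-0.54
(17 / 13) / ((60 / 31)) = 527 / 780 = 0.68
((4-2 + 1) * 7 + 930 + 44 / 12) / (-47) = -2864 / 141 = -20.31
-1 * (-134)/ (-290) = -67/ 145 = -0.46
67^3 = 300763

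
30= 30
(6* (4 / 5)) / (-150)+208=25996 / 125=207.97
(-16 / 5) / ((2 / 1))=-8 / 5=-1.60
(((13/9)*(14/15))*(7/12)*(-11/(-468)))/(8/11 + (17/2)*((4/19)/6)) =112651/6249960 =0.02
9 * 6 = 54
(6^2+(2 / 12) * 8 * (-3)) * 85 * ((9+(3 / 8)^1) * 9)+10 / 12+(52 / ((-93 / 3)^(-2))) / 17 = 23708917 / 102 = 232440.36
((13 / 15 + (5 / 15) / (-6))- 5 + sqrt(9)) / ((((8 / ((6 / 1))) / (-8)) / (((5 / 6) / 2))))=107 / 36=2.97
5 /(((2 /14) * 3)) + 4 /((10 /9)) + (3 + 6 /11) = 3104 /165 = 18.81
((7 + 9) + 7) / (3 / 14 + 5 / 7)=322 / 13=24.77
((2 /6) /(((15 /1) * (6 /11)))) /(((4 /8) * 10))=11 /1350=0.01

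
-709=-709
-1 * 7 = -7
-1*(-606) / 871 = 0.70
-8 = -8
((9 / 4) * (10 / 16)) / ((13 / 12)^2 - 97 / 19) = -7695 / 21514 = -0.36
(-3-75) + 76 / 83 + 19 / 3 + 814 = 743.25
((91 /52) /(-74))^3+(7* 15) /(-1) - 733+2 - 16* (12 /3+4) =-25000700247 /25934336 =-964.00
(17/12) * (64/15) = 272/45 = 6.04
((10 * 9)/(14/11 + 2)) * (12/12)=55/2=27.50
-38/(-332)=19/166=0.11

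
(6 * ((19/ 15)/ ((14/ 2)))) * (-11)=-418/ 35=-11.94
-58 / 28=-29 / 14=-2.07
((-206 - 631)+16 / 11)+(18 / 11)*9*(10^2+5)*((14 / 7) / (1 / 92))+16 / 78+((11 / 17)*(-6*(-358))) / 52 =2069186714 / 7293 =283722.30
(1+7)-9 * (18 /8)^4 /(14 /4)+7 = -50.90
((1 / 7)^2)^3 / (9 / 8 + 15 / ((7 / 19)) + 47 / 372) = 744 / 3673287499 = 0.00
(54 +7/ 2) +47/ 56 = 3267/ 56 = 58.34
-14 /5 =-2.80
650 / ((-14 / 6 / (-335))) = 653250 / 7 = 93321.43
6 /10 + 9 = 48 /5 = 9.60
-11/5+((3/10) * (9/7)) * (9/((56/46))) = 1277/1960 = 0.65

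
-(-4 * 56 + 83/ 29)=6413/ 29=221.14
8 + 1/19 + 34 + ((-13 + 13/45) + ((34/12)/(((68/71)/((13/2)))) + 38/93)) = 20771137/424080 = 48.98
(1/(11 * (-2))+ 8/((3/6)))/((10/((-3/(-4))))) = 1.20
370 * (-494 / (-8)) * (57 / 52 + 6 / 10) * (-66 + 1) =-20151495 / 8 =-2518936.88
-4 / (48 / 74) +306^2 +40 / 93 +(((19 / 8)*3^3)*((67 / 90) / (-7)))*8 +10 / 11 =3350510714 / 35805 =93576.62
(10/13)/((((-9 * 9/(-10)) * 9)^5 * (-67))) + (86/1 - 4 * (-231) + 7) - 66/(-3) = 186325091920561410881/179331176054439279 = 1039.00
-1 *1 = -1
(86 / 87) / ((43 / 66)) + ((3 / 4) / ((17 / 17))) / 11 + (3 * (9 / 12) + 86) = 57315 / 638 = 89.84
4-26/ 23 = 66/ 23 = 2.87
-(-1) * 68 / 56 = 17 / 14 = 1.21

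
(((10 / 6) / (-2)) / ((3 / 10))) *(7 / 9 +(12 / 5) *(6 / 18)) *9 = -355 / 9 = -39.44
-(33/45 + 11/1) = -176/15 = -11.73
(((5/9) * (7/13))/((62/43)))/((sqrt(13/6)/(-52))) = -3010 * sqrt(78)/3627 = -7.33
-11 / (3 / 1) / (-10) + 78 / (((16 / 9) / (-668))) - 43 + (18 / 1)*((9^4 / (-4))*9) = -8852149 / 30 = -295071.63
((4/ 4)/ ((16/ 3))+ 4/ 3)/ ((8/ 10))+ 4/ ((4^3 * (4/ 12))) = 401/ 192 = 2.09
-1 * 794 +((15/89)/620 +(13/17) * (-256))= -989.76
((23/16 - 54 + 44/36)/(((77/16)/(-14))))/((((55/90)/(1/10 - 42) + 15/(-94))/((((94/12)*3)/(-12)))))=6842746403/4074510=1679.40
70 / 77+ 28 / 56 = 31 / 22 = 1.41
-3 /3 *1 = -1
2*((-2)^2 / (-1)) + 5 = -3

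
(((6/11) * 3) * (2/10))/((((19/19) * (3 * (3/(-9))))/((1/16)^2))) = -9/7040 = -0.00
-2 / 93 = -0.02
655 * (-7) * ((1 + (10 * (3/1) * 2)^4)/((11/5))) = -297108022925/11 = -27009820265.91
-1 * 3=-3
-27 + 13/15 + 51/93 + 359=333.42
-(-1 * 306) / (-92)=-153 / 46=-3.33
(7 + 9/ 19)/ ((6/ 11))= 13.70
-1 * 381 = -381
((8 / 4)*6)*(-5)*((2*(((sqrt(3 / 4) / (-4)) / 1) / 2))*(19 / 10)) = 57*sqrt(3) / 4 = 24.68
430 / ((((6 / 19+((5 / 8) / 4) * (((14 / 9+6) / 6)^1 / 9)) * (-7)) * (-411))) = 10588320 / 23920337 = 0.44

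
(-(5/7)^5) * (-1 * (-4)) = -12500/16807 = -0.74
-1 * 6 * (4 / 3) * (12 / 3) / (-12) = 8 / 3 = 2.67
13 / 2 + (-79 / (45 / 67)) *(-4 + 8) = -41759 / 90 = -463.99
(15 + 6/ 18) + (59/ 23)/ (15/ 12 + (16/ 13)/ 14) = 579674/ 33603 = 17.25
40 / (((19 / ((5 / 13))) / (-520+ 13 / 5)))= -7960 / 19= -418.95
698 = 698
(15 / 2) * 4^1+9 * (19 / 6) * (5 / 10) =177 / 4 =44.25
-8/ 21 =-0.38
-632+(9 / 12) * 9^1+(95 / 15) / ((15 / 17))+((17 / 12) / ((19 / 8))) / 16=-4227359 / 6840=-618.03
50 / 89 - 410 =-36440 / 89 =-409.44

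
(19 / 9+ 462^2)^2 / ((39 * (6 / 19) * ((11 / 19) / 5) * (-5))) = -1332197805511225 / 208494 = -6389621790.13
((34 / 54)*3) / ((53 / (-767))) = -13039 / 477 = -27.34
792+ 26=818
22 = 22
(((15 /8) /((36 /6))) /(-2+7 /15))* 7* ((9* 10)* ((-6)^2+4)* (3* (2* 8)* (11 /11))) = -246521.74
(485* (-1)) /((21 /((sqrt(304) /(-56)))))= 7.19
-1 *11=-11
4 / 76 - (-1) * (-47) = -892 / 19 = -46.95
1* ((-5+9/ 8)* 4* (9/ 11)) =-279/ 22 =-12.68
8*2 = 16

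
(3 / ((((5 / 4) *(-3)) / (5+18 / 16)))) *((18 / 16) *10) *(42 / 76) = -30.46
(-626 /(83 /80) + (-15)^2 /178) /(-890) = 1779113 /2629772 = 0.68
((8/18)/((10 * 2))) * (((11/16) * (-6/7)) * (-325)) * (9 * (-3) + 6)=-715/8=-89.38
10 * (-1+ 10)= 90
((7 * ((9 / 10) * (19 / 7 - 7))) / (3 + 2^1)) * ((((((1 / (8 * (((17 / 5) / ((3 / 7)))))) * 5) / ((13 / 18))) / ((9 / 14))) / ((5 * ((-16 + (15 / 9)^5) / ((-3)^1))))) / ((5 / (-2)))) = 59049 / 843115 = 0.07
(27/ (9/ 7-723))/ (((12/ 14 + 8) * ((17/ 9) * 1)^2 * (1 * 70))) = -5103/ 301739120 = -0.00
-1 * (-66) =66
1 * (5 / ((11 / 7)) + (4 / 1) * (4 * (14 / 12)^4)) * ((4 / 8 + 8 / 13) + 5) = 775019 / 3861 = 200.73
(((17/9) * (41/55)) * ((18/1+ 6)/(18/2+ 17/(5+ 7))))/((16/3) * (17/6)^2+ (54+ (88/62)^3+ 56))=8970189264/430435616875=0.02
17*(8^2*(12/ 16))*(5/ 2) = 2040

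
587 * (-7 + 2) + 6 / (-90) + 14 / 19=-836284 / 285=-2934.33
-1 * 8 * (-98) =784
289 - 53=236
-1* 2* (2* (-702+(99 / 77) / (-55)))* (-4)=-4324464 / 385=-11232.37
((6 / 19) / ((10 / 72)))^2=46656 / 9025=5.17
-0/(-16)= 0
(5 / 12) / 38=5 / 456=0.01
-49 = -49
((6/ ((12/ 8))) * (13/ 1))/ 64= 13/ 16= 0.81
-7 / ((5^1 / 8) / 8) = -448 / 5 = -89.60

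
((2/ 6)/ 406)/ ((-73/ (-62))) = 31/ 44457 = 0.00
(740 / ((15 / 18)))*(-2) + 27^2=-1047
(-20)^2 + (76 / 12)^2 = 3961 / 9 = 440.11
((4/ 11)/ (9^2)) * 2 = 0.01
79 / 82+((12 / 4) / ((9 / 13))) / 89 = 22159 / 21894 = 1.01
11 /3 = 3.67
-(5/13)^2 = -25/169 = -0.15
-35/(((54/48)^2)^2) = -143360/6561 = -21.85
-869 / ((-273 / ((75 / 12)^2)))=543125 / 4368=124.34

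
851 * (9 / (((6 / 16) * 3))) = 6808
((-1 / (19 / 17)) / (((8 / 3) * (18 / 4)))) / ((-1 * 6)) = 17 / 1368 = 0.01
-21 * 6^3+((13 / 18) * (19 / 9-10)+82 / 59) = -43396261 / 9558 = -4540.31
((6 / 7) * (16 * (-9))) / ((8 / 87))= -9396 / 7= -1342.29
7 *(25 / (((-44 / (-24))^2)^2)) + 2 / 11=229462 / 14641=15.67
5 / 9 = 0.56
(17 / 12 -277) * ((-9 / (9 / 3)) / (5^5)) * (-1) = -3307 / 12500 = -0.26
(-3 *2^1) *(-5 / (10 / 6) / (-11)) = -18 / 11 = -1.64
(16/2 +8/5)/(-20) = -12/25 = -0.48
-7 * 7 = -49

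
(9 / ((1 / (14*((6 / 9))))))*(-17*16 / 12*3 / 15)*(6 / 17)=-672 / 5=-134.40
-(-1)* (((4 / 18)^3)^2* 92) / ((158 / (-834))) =-818432 / 13994613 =-0.06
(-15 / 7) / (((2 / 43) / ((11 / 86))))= -165 / 28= -5.89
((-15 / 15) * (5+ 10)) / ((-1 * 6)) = 5 / 2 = 2.50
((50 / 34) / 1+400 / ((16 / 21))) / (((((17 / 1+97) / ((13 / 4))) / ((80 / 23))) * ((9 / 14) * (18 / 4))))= 32578000 / 1805247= 18.05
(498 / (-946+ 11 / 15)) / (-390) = 249 / 184327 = 0.00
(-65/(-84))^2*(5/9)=0.33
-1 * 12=-12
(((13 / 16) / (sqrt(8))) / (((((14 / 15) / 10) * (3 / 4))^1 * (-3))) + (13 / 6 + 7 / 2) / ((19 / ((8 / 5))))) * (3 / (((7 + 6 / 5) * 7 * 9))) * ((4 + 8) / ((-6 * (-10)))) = 136 / 245385 - 325 * sqrt(2) / 289296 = -0.00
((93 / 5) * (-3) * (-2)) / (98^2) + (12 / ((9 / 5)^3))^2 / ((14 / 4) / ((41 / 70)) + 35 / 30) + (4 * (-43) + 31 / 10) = -1996319021933 / 11861979633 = -168.30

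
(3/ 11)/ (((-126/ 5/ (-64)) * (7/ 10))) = 0.99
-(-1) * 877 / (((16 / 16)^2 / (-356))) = -312212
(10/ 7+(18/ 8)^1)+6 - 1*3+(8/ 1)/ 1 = 14.68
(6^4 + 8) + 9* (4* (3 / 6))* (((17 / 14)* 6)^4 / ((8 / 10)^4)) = 125126.94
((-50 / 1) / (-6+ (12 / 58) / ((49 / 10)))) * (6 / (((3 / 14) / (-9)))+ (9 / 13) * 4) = -38367000 / 18343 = -2091.64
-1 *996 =-996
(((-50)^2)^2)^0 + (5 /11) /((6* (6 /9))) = 49 /44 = 1.11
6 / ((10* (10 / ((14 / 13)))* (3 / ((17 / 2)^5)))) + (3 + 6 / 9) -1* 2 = 29868997 / 31200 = 957.34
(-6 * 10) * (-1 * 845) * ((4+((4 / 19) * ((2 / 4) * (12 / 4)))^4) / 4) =6623701500 / 130321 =50826.05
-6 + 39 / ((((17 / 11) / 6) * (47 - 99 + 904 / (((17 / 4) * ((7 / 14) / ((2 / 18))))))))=-13755 / 362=-38.00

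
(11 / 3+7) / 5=32 / 15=2.13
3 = 3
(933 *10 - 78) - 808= 8444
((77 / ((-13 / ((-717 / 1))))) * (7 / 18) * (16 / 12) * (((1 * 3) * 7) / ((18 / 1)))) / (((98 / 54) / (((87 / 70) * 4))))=7037.63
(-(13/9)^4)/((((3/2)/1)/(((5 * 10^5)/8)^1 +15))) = -3570981830/19683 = -181424.67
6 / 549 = 2 / 183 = 0.01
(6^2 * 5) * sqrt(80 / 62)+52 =52+360 * sqrt(310) / 31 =256.47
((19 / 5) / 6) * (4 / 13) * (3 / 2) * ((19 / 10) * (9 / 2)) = 3249 / 1300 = 2.50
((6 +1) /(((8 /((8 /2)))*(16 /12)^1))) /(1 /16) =42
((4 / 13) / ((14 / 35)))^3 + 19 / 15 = 56743 / 32955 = 1.72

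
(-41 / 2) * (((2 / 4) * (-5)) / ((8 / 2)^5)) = 205 / 4096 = 0.05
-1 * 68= -68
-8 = -8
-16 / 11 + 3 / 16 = -223 / 176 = -1.27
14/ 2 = 7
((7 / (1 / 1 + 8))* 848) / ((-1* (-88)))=742 / 99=7.49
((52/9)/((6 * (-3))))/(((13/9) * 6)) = -1/27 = -0.04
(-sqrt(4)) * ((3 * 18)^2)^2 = -17006112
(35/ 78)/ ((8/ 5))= 175/ 624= 0.28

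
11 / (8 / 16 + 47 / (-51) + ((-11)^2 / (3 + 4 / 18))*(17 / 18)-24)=16269 / 16334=1.00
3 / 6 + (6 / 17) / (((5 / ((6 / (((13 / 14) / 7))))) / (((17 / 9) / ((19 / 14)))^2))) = 2823473 / 422370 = 6.68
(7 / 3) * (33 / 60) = 77 / 60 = 1.28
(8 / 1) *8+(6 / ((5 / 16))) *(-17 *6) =-1894.40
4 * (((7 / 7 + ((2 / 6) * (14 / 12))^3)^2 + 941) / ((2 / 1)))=1884.24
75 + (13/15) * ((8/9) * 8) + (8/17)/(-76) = 3538841/43605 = 81.16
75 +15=90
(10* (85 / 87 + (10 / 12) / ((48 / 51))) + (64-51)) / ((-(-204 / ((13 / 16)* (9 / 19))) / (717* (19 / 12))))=136773247 / 2019328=67.73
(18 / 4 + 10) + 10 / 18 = 271 / 18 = 15.06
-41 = -41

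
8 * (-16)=-128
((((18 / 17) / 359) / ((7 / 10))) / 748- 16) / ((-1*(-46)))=-127821187 / 367486042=-0.35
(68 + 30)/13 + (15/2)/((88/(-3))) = 16663/2288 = 7.28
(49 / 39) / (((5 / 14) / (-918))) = -209916 / 65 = -3229.48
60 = 60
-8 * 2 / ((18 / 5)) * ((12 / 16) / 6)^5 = -5 / 36864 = -0.00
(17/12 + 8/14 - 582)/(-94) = 48721/7896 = 6.17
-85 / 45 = -1.89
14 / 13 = 1.08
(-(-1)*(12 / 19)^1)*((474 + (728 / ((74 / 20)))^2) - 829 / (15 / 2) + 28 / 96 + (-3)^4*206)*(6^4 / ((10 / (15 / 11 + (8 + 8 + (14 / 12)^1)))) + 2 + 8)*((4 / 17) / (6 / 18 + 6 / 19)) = 428832668500788 / 13929575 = 30785768.30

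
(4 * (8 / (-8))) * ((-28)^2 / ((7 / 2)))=-896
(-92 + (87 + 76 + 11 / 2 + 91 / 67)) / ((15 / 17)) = 177361 / 2010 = 88.24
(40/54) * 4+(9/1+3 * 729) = 59372/27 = 2198.96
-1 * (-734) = 734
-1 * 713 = -713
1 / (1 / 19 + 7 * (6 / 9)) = 57 / 269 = 0.21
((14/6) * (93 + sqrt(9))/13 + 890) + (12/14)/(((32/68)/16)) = 85210/91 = 936.37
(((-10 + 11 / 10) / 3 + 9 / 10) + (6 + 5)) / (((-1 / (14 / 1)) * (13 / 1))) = -1876 / 195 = -9.62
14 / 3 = 4.67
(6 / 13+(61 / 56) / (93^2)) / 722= 0.00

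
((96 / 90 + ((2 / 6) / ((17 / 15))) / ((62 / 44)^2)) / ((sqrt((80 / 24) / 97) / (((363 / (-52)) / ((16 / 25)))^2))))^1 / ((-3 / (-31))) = 27240678575* sqrt(2910) / 182401024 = 8056.33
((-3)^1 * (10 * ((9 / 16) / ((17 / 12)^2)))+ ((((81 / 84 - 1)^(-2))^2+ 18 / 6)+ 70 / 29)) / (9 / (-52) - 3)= -89291051876 / 460955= -193708.83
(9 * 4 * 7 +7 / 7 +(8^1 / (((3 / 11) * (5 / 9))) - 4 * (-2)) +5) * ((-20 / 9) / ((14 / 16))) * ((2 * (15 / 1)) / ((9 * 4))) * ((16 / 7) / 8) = -255040 / 1323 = -192.77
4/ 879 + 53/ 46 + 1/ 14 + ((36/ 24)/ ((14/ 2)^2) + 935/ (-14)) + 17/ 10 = -632290819/ 9906330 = -63.83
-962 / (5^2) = -962 / 25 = -38.48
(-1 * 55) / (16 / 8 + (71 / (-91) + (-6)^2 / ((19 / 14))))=-95095 / 47973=-1.98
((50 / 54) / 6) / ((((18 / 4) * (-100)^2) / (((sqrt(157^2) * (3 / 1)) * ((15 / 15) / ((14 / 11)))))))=1727 / 1360800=0.00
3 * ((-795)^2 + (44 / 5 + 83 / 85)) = 161168868 / 85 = 1896104.33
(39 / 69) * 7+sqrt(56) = 91 / 23+2 * sqrt(14) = 11.44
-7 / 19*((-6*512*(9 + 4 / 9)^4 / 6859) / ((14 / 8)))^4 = -6333686143132.46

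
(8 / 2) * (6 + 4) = 40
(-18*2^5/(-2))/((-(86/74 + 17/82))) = -210.30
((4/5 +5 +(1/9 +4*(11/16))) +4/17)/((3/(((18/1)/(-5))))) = -27223/2550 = -10.68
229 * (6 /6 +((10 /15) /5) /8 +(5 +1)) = 96409 /60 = 1606.82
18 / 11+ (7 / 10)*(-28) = -988 / 55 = -17.96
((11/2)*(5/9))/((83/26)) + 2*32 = 48523/747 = 64.96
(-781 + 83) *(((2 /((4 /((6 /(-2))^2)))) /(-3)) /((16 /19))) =19893 /16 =1243.31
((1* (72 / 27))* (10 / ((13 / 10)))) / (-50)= -16 / 39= -0.41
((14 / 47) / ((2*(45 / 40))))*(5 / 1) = 280 / 423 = 0.66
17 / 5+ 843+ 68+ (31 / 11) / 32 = 1609499 / 1760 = 914.49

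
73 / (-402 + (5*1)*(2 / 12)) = -438 / 2407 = -0.18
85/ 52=1.63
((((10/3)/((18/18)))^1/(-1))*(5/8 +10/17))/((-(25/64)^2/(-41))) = -461824/425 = -1086.64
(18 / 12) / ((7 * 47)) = 0.00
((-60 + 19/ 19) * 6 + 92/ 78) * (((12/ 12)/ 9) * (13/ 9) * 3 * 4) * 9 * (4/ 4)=-55040/ 9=-6115.56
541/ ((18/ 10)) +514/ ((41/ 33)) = 263563/ 369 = 714.26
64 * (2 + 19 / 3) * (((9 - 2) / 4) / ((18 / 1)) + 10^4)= 144001400 / 27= 5333385.19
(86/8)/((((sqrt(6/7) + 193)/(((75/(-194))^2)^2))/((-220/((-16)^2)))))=-101095435546875/94547391037837312 + 74830078125 * sqrt(42)/94547391037837312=-0.00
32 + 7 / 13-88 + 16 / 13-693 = -9714 / 13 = -747.23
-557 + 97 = -460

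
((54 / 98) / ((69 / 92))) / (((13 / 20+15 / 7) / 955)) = 687600 / 2737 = 251.22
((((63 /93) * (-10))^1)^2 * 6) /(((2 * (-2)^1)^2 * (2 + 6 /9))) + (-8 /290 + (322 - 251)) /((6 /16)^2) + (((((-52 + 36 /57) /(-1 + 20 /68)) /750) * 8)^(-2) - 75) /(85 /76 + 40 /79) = 78473066242484975149 /168394791881119680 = 466.01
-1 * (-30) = 30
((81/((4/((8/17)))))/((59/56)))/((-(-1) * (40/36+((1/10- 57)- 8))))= -816480/5758223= -0.14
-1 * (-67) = 67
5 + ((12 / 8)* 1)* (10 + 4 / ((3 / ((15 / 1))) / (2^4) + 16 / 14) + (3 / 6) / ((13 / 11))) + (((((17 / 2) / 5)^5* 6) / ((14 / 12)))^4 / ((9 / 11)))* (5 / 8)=274123829639765395554591405542209 / 12621756875000000000000000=21718357.62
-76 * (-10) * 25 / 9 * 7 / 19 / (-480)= -175 / 108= -1.62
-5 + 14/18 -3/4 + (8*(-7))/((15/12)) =-8959/180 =-49.77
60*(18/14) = 540/7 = 77.14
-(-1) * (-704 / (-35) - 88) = -2376 / 35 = -67.89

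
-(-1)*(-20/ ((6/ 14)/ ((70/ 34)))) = -4900/ 51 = -96.08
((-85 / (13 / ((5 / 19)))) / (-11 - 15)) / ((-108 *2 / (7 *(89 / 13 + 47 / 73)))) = -5286575 / 329101812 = -0.02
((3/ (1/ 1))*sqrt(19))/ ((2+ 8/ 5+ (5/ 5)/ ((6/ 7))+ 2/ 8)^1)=180*sqrt(19)/ 301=2.61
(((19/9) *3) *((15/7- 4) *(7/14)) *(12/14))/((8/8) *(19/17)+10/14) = -4199/1526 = -2.75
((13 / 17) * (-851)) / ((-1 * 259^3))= 299 / 7982639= 0.00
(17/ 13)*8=136/ 13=10.46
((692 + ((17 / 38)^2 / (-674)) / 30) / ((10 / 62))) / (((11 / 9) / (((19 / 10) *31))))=206758.27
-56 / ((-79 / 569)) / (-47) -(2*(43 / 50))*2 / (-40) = -15772341 / 1856500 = -8.50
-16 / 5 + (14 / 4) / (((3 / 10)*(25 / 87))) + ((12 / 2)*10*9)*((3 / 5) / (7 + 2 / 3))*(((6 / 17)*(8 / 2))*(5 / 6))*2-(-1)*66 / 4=599549 / 3910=153.34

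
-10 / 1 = -10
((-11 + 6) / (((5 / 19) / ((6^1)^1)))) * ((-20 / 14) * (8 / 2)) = 4560 / 7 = 651.43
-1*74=-74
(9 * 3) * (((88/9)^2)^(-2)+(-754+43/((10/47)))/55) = -406188319869/1499238400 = -270.93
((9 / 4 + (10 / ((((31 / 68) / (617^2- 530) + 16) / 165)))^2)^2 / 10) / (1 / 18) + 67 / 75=7152700411873799979761092206177941065227638887 / 35120287621696998600404587828516609200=203662922.38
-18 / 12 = -3 / 2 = -1.50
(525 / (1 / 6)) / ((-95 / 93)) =-58590 / 19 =-3083.68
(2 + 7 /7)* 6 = 18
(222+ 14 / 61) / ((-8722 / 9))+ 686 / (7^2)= 3663292 / 266021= 13.77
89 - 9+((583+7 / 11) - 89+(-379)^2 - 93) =1585349 / 11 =144122.64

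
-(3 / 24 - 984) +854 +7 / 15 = 1838.34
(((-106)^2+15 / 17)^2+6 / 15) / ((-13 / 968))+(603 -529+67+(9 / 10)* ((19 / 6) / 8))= -5651774758159579 / 601120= -9402074058.69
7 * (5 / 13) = 35 / 13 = 2.69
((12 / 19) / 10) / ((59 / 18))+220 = 1233208 / 5605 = 220.02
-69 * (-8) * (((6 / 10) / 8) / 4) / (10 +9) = 207 / 380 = 0.54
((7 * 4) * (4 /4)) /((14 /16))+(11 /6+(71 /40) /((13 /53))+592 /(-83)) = 4394207 /129480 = 33.94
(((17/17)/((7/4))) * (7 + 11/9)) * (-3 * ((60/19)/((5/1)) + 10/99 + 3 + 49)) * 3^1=-4194320/1881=-2229.84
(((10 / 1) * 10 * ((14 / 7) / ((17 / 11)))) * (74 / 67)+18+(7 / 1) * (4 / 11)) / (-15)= -682738 / 62645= -10.90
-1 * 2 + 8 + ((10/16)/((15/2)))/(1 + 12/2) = 505/84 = 6.01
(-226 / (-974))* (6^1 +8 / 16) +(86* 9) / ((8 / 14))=660376 / 487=1356.01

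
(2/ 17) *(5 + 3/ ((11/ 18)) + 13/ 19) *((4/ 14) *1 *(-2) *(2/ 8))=-4428/ 24871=-0.18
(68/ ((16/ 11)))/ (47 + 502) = 187/ 2196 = 0.09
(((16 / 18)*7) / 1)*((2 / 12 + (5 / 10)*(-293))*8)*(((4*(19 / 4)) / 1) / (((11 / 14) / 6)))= -104629504 / 99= -1056863.68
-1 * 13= -13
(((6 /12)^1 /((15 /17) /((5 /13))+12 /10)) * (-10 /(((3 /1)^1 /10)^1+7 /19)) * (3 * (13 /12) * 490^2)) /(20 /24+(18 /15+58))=-630112437500 /22643973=-27826.94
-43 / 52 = -0.83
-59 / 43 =-1.37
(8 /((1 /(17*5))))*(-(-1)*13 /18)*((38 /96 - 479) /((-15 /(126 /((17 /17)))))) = 35539231 /18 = 1974401.72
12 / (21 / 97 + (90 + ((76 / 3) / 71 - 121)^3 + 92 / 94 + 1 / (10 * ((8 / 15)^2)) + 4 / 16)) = -67670536278528 / 9901571565454159481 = -0.00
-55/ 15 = -3.67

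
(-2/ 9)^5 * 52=-0.03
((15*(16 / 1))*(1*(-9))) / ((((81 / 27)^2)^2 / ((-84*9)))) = 20160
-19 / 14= -1.36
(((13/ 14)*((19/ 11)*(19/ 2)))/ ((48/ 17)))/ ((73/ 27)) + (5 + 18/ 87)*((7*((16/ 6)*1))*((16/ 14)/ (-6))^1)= -1550877439/ 93893184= -16.52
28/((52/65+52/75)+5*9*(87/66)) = 46200/100339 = 0.46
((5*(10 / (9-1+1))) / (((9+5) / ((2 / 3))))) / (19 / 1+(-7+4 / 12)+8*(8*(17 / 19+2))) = 950 / 709569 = 0.00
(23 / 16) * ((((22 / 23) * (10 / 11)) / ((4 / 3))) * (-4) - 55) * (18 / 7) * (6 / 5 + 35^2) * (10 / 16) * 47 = -3436272225 / 448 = -7670250.50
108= 108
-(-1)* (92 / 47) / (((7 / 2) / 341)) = 62744 / 329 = 190.71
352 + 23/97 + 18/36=68431/194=352.74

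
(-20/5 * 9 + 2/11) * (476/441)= -26792/693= -38.66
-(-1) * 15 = 15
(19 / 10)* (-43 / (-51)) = 817 / 510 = 1.60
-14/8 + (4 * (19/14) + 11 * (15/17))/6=1103/1428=0.77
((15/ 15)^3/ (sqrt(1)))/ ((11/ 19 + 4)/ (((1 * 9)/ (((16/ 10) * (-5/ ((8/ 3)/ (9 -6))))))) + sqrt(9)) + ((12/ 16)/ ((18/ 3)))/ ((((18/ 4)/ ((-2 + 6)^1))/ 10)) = 43/ 90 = 0.48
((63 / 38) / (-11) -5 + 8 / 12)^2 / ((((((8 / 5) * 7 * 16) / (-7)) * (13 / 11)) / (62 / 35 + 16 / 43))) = -51000042077 / 35800756992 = -1.42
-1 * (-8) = 8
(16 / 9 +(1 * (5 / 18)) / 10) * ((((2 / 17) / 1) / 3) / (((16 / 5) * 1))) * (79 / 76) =0.02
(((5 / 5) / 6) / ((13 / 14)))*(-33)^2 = 2541 / 13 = 195.46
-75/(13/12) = -900/13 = -69.23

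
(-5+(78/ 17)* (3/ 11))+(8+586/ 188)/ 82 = -5207893/ 1441396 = -3.61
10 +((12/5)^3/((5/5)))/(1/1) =2978/125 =23.82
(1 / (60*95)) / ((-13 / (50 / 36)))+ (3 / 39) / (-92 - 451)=-1549 / 9656712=-0.00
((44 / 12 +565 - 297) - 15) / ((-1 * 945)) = -22 / 81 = -0.27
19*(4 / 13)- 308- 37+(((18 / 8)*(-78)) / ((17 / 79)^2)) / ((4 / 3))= -95626657 / 30056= -3181.62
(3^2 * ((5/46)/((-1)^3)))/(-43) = 45/1978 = 0.02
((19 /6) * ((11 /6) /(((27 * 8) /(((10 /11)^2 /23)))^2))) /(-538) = -11875 /39765461183712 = -0.00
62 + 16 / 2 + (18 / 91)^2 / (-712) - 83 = -19162315 / 1474018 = -13.00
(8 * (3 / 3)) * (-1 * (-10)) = 80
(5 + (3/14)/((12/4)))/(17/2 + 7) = 71/217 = 0.33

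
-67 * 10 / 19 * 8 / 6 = -2680 / 57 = -47.02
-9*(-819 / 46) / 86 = 7371 / 3956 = 1.86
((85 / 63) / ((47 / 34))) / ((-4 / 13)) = -18785 / 5922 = -3.17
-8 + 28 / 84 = -23 / 3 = -7.67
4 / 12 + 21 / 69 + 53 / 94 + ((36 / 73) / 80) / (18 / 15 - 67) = 7963825 / 6628692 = 1.20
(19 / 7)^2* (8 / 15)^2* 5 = 23104 / 2205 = 10.48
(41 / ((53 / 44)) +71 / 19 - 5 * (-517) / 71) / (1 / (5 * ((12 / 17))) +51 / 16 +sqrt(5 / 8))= 1060348490880 / 47037089833 - 76375641600 * sqrt(10) / 47037089833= 17.41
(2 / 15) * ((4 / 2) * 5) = 4 / 3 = 1.33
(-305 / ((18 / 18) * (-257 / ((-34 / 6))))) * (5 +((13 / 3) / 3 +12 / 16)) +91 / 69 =-30045113 / 638388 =-47.06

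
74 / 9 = 8.22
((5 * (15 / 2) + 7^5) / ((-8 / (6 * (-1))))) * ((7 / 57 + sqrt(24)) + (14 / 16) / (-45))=23818123 / 18240 + 101067 * sqrt(6) / 4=63196.46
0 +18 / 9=2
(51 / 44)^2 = 2601 / 1936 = 1.34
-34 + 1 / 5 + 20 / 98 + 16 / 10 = -7839 / 245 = -32.00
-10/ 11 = -0.91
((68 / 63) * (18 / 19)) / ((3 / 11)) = 1496 / 399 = 3.75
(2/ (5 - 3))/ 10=1/ 10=0.10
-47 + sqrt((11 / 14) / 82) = -47 + sqrt(3157) / 574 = -46.90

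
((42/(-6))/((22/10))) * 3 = -9.55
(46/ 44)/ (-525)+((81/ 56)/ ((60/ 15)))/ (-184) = -134537/ 34003200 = -0.00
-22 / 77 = -2 / 7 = -0.29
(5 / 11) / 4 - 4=-171 / 44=-3.89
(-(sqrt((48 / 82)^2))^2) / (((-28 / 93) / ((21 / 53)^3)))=17717616 / 250262237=0.07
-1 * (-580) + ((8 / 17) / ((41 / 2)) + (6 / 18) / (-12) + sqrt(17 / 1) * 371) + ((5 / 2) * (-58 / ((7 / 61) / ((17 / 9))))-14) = -291.08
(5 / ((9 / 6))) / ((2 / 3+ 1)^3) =18 / 25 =0.72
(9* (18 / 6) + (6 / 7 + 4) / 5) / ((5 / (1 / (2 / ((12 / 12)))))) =2.80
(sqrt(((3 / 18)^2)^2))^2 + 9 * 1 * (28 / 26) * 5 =816493 / 16848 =48.46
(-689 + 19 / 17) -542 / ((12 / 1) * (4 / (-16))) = -25868 / 51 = -507.22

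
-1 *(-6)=6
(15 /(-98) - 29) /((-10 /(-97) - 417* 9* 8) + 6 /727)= 201472783 /207490951192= 0.00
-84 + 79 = -5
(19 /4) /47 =19 /188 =0.10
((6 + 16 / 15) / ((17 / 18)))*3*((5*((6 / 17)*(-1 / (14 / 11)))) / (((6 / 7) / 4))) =-41976 / 289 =-145.25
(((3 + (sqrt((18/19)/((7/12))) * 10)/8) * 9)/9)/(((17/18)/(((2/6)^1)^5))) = 5 * sqrt(798)/20349 + 2/153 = 0.02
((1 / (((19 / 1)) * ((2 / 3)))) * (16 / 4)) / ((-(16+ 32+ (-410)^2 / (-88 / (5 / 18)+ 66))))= 99 / 195077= 0.00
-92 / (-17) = 92 / 17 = 5.41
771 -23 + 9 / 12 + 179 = 3711 / 4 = 927.75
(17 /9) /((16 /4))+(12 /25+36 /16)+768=347041 /450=771.20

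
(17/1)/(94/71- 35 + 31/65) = -78455/153214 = -0.51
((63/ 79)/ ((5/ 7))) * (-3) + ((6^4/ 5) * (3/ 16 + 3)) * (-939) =-306443034/ 395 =-775805.15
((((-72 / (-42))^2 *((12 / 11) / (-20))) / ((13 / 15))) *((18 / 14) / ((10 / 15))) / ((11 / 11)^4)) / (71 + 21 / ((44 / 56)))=-17496 / 4793425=-0.00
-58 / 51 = -1.14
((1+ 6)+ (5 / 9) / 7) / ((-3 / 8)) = -18.88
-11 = -11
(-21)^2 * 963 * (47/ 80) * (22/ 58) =219561111/ 2320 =94638.41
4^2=16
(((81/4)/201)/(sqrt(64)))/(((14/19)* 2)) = 0.01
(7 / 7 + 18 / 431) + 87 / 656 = 1.17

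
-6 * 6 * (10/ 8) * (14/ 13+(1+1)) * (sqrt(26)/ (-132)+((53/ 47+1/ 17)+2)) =-4582800/ 10387+150 * sqrt(26)/ 143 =-435.86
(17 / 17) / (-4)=-1 / 4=-0.25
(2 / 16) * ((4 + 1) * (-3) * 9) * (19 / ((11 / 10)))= -12825 / 44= -291.48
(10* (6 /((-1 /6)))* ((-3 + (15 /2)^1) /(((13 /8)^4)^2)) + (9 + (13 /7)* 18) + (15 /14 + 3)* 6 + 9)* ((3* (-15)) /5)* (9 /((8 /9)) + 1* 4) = -247028672928987 /45680920376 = -5407.70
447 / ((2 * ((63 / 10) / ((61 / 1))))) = 45445 / 21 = 2164.05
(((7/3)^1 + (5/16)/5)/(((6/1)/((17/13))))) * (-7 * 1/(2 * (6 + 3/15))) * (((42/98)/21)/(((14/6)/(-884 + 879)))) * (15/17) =14375/1263808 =0.01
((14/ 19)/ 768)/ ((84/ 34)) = 17/ 43776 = 0.00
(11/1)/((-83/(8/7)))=-88/581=-0.15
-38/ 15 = -2.53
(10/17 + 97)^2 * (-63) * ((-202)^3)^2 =-11779898222196804192192/289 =-40760893502411087170.21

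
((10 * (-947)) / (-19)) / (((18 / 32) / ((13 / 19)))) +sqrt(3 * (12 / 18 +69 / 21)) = sqrt(581) / 7 +1969760 / 3249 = 609.71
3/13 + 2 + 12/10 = 223/65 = 3.43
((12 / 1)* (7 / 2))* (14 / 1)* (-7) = -4116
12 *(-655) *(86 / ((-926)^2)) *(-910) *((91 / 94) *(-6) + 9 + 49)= 377224547700 / 10075343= 37440.37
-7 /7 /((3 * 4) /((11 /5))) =-0.18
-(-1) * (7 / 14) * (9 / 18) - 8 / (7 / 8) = -249 / 28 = -8.89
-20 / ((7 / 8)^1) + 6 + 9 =-55 / 7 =-7.86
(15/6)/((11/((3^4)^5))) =17433922005/22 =792451000.23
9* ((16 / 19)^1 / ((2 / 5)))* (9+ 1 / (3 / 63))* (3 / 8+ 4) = 2486.84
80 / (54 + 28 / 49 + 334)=0.21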